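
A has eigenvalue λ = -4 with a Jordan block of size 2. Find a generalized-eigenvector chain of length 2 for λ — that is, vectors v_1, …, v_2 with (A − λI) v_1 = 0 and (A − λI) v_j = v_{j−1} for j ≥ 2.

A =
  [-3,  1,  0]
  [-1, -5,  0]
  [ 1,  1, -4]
A Jordan chain for λ = -4 of length 2:
v_1 = (1, -1, 1)ᵀ
v_2 = (1, 0, 0)ᵀ

Let N = A − (-4)·I. We want v_2 with N^2 v_2 = 0 but N^1 v_2 ≠ 0; then v_{j-1} := N · v_j for j = 2, …, 2.

Pick v_2 = (1, 0, 0)ᵀ.
Then v_1 = N · v_2 = (1, -1, 1)ᵀ.

Sanity check: (A − (-4)·I) v_1 = (0, 0, 0)ᵀ = 0. ✓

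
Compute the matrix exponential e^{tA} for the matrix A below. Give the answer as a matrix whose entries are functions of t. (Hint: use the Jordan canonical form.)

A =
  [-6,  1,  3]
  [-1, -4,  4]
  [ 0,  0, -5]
e^{tA} =
  [-t*exp(-5*t) + exp(-5*t), t*exp(-5*t), t^2*exp(-5*t)/2 + 3*t*exp(-5*t)]
  [-t*exp(-5*t), t*exp(-5*t) + exp(-5*t), t^2*exp(-5*t)/2 + 4*t*exp(-5*t)]
  [0, 0, exp(-5*t)]

Strategy: write A = P · J · P⁻¹ where J is a Jordan canonical form, so e^{tA} = P · e^{tJ} · P⁻¹, and e^{tJ} can be computed block-by-block.

A has Jordan form
J =
  [-5,  1,  0]
  [ 0, -5,  1]
  [ 0,  0, -5]
(up to reordering of blocks).

Per-block formulas:
  For a 3×3 Jordan block J_3(-5): exp(t · J_3(-5)) = e^(-5t)·(I + t·N + (t^2/2)·N^2), where N is the 3×3 nilpotent shift.

After assembling e^{tJ} and conjugating by P, we get:

e^{tA} =
  [-t*exp(-5*t) + exp(-5*t), t*exp(-5*t), t^2*exp(-5*t)/2 + 3*t*exp(-5*t)]
  [-t*exp(-5*t), t*exp(-5*t) + exp(-5*t), t^2*exp(-5*t)/2 + 4*t*exp(-5*t)]
  [0, 0, exp(-5*t)]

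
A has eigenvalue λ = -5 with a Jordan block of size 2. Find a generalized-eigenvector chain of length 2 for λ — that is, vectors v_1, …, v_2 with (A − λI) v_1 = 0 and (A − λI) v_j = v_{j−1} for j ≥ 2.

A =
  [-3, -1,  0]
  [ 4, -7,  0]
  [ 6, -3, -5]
A Jordan chain for λ = -5 of length 2:
v_1 = (2, 4, 6)ᵀ
v_2 = (1, 0, 0)ᵀ

Let N = A − (-5)·I. We want v_2 with N^2 v_2 = 0 but N^1 v_2 ≠ 0; then v_{j-1} := N · v_j for j = 2, …, 2.

Pick v_2 = (1, 0, 0)ᵀ.
Then v_1 = N · v_2 = (2, 4, 6)ᵀ.

Sanity check: (A − (-5)·I) v_1 = (0, 0, 0)ᵀ = 0. ✓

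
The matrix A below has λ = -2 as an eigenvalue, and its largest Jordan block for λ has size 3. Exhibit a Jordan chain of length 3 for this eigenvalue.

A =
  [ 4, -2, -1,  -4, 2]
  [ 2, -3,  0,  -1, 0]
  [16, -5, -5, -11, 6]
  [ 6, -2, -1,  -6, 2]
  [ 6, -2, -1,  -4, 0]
A Jordan chain for λ = -2 of length 3:
v_1 = (4, 4, 8, 4, 4)ᵀ
v_2 = (6, 2, 16, 6, 6)ᵀ
v_3 = (1, 0, 0, 0, 0)ᵀ

Let N = A − (-2)·I. We want v_3 with N^3 v_3 = 0 but N^2 v_3 ≠ 0; then v_{j-1} := N · v_j for j = 3, …, 2.

Pick v_3 = (1, 0, 0, 0, 0)ᵀ.
Then v_2 = N · v_3 = (6, 2, 16, 6, 6)ᵀ.
Then v_1 = N · v_2 = (4, 4, 8, 4, 4)ᵀ.

Sanity check: (A − (-2)·I) v_1 = (0, 0, 0, 0, 0)ᵀ = 0. ✓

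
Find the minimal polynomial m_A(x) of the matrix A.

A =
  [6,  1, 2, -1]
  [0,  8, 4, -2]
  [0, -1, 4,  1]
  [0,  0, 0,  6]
x^2 - 12*x + 36

The characteristic polynomial is χ_A(x) = (x - 6)^4, so the eigenvalues are known. The minimal polynomial is
  m_A(x) = Π_λ (x − λ)^{k_λ}
where k_λ is the size of the *largest* Jordan block for λ (equivalently, the smallest k with (A − λI)^k v = 0 for every generalised eigenvector v of λ).

  λ = 6: largest Jordan block has size 2, contributing (x − 6)^2

So m_A(x) = (x - 6)^2 = x^2 - 12*x + 36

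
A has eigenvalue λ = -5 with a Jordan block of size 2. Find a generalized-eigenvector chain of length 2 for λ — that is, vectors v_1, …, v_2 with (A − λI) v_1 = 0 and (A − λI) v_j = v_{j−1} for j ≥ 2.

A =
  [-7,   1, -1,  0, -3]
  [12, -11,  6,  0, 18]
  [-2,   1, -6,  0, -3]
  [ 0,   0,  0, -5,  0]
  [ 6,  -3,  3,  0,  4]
A Jordan chain for λ = -5 of length 2:
v_1 = (-2, 12, -2, 0, 6)ᵀ
v_2 = (1, 0, 0, 0, 0)ᵀ

Let N = A − (-5)·I. We want v_2 with N^2 v_2 = 0 but N^1 v_2 ≠ 0; then v_{j-1} := N · v_j for j = 2, …, 2.

Pick v_2 = (1, 0, 0, 0, 0)ᵀ.
Then v_1 = N · v_2 = (-2, 12, -2, 0, 6)ᵀ.

Sanity check: (A − (-5)·I) v_1 = (0, 0, 0, 0, 0)ᵀ = 0. ✓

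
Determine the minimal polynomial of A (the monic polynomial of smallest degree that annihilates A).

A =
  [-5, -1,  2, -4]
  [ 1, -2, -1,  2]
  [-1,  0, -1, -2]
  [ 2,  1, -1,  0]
x^3 + 6*x^2 + 12*x + 8

The characteristic polynomial is χ_A(x) = (x + 2)^4, so the eigenvalues are known. The minimal polynomial is
  m_A(x) = Π_λ (x − λ)^{k_λ}
where k_λ is the size of the *largest* Jordan block for λ (equivalently, the smallest k with (A − λI)^k v = 0 for every generalised eigenvector v of λ).

  λ = -2: largest Jordan block has size 3, contributing (x + 2)^3

So m_A(x) = (x + 2)^3 = x^3 + 6*x^2 + 12*x + 8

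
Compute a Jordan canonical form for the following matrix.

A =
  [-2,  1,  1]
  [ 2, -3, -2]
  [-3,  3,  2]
J_2(-1) ⊕ J_1(-1)

The characteristic polynomial is
  det(x·I − A) = x^3 + 3*x^2 + 3*x + 1 = (x + 1)^3

Eigenvalues and multiplicities (the geometric multiplicity of λ is n − rank(A − λI), which equals the number of Jordan blocks for λ):
  λ = -1: algebraic multiplicity = 3, geometric multiplicity = 2

Determining the block sizes for each eigenvalue:
  λ = -1: 2 blocks summing to 3 forces exactly one block of size 2 and the rest size 1 → block sizes [2, 1]

Assembling the blocks gives a Jordan form
J =
  [-1,  1,  0]
  [ 0, -1,  0]
  [ 0,  0, -1]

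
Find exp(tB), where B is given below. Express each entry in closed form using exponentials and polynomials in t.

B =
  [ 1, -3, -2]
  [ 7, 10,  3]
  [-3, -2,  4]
e^{tB} =
  [t^2*exp(5*t)/2 - 4*t*exp(5*t) + exp(5*t), t^2*exp(5*t)/2 - 3*t*exp(5*t), t^2*exp(5*t)/2 - 2*t*exp(5*t)]
  [-t^2*exp(5*t) + 7*t*exp(5*t), -t^2*exp(5*t) + 5*t*exp(5*t) + exp(5*t), -t^2*exp(5*t) + 3*t*exp(5*t)]
  [t^2*exp(5*t)/2 - 3*t*exp(5*t), t^2*exp(5*t)/2 - 2*t*exp(5*t), t^2*exp(5*t)/2 - t*exp(5*t) + exp(5*t)]

Strategy: write B = P · J · P⁻¹ where J is a Jordan canonical form, so e^{tB} = P · e^{tJ} · P⁻¹, and e^{tJ} can be computed block-by-block.

B has Jordan form
J =
  [5, 1, 0]
  [0, 5, 1]
  [0, 0, 5]
(up to reordering of blocks).

Per-block formulas:
  For a 3×3 Jordan block J_3(5): exp(t · J_3(5)) = e^(5t)·(I + t·N + (t^2/2)·N^2), where N is the 3×3 nilpotent shift.

After assembling e^{tJ} and conjugating by P, we get:

e^{tB} =
  [t^2*exp(5*t)/2 - 4*t*exp(5*t) + exp(5*t), t^2*exp(5*t)/2 - 3*t*exp(5*t), t^2*exp(5*t)/2 - 2*t*exp(5*t)]
  [-t^2*exp(5*t) + 7*t*exp(5*t), -t^2*exp(5*t) + 5*t*exp(5*t) + exp(5*t), -t^2*exp(5*t) + 3*t*exp(5*t)]
  [t^2*exp(5*t)/2 - 3*t*exp(5*t), t^2*exp(5*t)/2 - 2*t*exp(5*t), t^2*exp(5*t)/2 - t*exp(5*t) + exp(5*t)]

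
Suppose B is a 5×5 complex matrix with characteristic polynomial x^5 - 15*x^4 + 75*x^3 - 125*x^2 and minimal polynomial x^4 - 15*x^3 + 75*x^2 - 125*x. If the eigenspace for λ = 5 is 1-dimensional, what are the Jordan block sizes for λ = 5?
Block sizes for λ = 5: [3]

Step 1 — from the characteristic polynomial, algebraic multiplicity of λ = 5 is 3. From dim ker(B − (5)·I) = 1, there are exactly 1 Jordan blocks for λ = 5.
Step 2 — from the minimal polynomial, the factor (x − 5)^3 tells us the largest block for λ = 5 has size 3.
Step 3 — with total size 3, 1 blocks, and largest block 3, the block sizes (in nonincreasing order) are [3].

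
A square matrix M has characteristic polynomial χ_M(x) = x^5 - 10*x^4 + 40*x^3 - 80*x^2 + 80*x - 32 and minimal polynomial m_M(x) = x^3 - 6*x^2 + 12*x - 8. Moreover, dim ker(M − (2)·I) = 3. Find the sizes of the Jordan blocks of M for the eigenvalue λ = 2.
Block sizes for λ = 2: [3, 1, 1]

Step 1 — from the characteristic polynomial, algebraic multiplicity of λ = 2 is 5. From dim ker(M − (2)·I) = 3, there are exactly 3 Jordan blocks for λ = 2.
Step 2 — from the minimal polynomial, the factor (x − 2)^3 tells us the largest block for λ = 2 has size 3.
Step 3 — with total size 5, 3 blocks, and largest block 3, the block sizes (in nonincreasing order) are [3, 1, 1].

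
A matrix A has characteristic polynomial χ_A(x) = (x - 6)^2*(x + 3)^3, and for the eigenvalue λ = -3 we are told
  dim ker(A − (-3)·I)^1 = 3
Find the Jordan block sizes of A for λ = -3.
Block sizes for λ = -3: [1, 1, 1]

From the dimensions of kernels of powers, the number of Jordan blocks of size at least j is d_j − d_{j−1} where d_j = dim ker(N^j) (with d_0 = 0). Computing the differences gives [3].
The number of blocks of size exactly k is (#blocks of size ≥ k) − (#blocks of size ≥ k + 1), so the partition is: 3 block(s) of size 1.
In nonincreasing order the block sizes are [1, 1, 1].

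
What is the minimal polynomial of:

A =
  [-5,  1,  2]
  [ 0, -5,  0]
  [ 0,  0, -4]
x^3 + 14*x^2 + 65*x + 100

The characteristic polynomial is χ_A(x) = (x + 4)*(x + 5)^2, so the eigenvalues are known. The minimal polynomial is
  m_A(x) = Π_λ (x − λ)^{k_λ}
where k_λ is the size of the *largest* Jordan block for λ (equivalently, the smallest k with (A − λI)^k v = 0 for every generalised eigenvector v of λ).

  λ = -5: largest Jordan block has size 2, contributing (x + 5)^2
  λ = -4: largest Jordan block has size 1, contributing (x + 4)

So m_A(x) = (x + 4)*(x + 5)^2 = x^3 + 14*x^2 + 65*x + 100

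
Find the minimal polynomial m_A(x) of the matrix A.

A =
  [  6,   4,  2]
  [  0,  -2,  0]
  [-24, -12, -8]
x^2 + 2*x

The characteristic polynomial is χ_A(x) = x*(x + 2)^2, so the eigenvalues are known. The minimal polynomial is
  m_A(x) = Π_λ (x − λ)^{k_λ}
where k_λ is the size of the *largest* Jordan block for λ (equivalently, the smallest k with (A − λI)^k v = 0 for every generalised eigenvector v of λ).

  λ = -2: largest Jordan block has size 1, contributing (x + 2)
  λ = 0: largest Jordan block has size 1, contributing (x − 0)

So m_A(x) = x*(x + 2) = x^2 + 2*x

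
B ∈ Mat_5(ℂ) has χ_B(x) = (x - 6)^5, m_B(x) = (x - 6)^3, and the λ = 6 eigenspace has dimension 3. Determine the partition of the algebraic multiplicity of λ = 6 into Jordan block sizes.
Block sizes for λ = 6: [3, 1, 1]

Step 1 — from the characteristic polynomial, algebraic multiplicity of λ = 6 is 5. From dim ker(B − (6)·I) = 3, there are exactly 3 Jordan blocks for λ = 6.
Step 2 — from the minimal polynomial, the factor (x − 6)^3 tells us the largest block for λ = 6 has size 3.
Step 3 — with total size 5, 3 blocks, and largest block 3, the block sizes (in nonincreasing order) are [3, 1, 1].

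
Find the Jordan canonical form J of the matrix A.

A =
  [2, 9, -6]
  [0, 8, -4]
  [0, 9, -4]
J_2(2) ⊕ J_1(2)

The characteristic polynomial is
  det(x·I − A) = x^3 - 6*x^2 + 12*x - 8 = (x - 2)^3

Eigenvalues and multiplicities (the geometric multiplicity of λ is n − rank(A − λI), which equals the number of Jordan blocks for λ):
  λ = 2: algebraic multiplicity = 3, geometric multiplicity = 2

Determining the block sizes for each eigenvalue:
  λ = 2: 2 blocks summing to 3 forces exactly one block of size 2 and the rest size 1 → block sizes [2, 1]

Assembling the blocks gives a Jordan form
J =
  [2, 1, 0]
  [0, 2, 0]
  [0, 0, 2]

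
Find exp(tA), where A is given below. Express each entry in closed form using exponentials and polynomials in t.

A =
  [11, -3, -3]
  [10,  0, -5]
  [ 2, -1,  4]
e^{tA} =
  [6*t*exp(5*t) + exp(5*t), -3*t*exp(5*t), -3*t*exp(5*t)]
  [10*t*exp(5*t), -5*t*exp(5*t) + exp(5*t), -5*t*exp(5*t)]
  [2*t*exp(5*t), -t*exp(5*t), -t*exp(5*t) + exp(5*t)]

Strategy: write A = P · J · P⁻¹ where J is a Jordan canonical form, so e^{tA} = P · e^{tJ} · P⁻¹, and e^{tJ} can be computed block-by-block.

A has Jordan form
J =
  [5, 1, 0]
  [0, 5, 0]
  [0, 0, 5]
(up to reordering of blocks).

Per-block formulas:
  For a 1×1 block at λ = 5: exp(t · [5]) = [e^(5t)].
  For a 2×2 Jordan block J_2(5): exp(t · J_2(5)) = e^(5t)·(I + t·N), where N is the 2×2 nilpotent shift.

After assembling e^{tJ} and conjugating by P, we get:

e^{tA} =
  [6*t*exp(5*t) + exp(5*t), -3*t*exp(5*t), -3*t*exp(5*t)]
  [10*t*exp(5*t), -5*t*exp(5*t) + exp(5*t), -5*t*exp(5*t)]
  [2*t*exp(5*t), -t*exp(5*t), -t*exp(5*t) + exp(5*t)]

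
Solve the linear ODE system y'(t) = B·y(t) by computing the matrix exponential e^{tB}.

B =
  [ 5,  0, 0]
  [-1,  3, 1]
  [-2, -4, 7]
e^{tB} =
  [exp(5*t), 0, 0]
  [-t*exp(5*t), -2*t*exp(5*t) + exp(5*t), t*exp(5*t)]
  [-2*t*exp(5*t), -4*t*exp(5*t), 2*t*exp(5*t) + exp(5*t)]

Strategy: write B = P · J · P⁻¹ where J is a Jordan canonical form, so e^{tB} = P · e^{tJ} · P⁻¹, and e^{tJ} can be computed block-by-block.

B has Jordan form
J =
  [5, 1, 0]
  [0, 5, 0]
  [0, 0, 5]
(up to reordering of blocks).

Per-block formulas:
  For a 1×1 block at λ = 5: exp(t · [5]) = [e^(5t)].
  For a 2×2 Jordan block J_2(5): exp(t · J_2(5)) = e^(5t)·(I + t·N), where N is the 2×2 nilpotent shift.

After assembling e^{tJ} and conjugating by P, we get:

e^{tB} =
  [exp(5*t), 0, 0]
  [-t*exp(5*t), -2*t*exp(5*t) + exp(5*t), t*exp(5*t)]
  [-2*t*exp(5*t), -4*t*exp(5*t), 2*t*exp(5*t) + exp(5*t)]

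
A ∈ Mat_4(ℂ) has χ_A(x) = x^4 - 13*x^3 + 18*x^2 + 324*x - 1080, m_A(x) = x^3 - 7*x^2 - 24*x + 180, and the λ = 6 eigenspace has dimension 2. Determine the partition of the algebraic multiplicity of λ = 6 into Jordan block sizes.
Block sizes for λ = 6: [2, 1]

Step 1 — from the characteristic polynomial, algebraic multiplicity of λ = 6 is 3. From dim ker(A − (6)·I) = 2, there are exactly 2 Jordan blocks for λ = 6.
Step 2 — from the minimal polynomial, the factor (x − 6)^2 tells us the largest block for λ = 6 has size 2.
Step 3 — with total size 3, 2 blocks, and largest block 2, the block sizes (in nonincreasing order) are [2, 1].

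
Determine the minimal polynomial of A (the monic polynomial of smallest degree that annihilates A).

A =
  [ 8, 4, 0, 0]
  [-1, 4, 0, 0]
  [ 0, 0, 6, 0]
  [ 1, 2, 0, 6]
x^2 - 12*x + 36

The characteristic polynomial is χ_A(x) = (x - 6)^4, so the eigenvalues are known. The minimal polynomial is
  m_A(x) = Π_λ (x − λ)^{k_λ}
where k_λ is the size of the *largest* Jordan block for λ (equivalently, the smallest k with (A − λI)^k v = 0 for every generalised eigenvector v of λ).

  λ = 6: largest Jordan block has size 2, contributing (x − 6)^2

So m_A(x) = (x - 6)^2 = x^2 - 12*x + 36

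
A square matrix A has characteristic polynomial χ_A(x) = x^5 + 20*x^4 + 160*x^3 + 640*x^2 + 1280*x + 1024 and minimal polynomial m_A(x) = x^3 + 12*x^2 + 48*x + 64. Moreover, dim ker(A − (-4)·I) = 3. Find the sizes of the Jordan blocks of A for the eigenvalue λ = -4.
Block sizes for λ = -4: [3, 1, 1]

Step 1 — from the characteristic polynomial, algebraic multiplicity of λ = -4 is 5. From dim ker(A − (-4)·I) = 3, there are exactly 3 Jordan blocks for λ = -4.
Step 2 — from the minimal polynomial, the factor (x + 4)^3 tells us the largest block for λ = -4 has size 3.
Step 3 — with total size 5, 3 blocks, and largest block 3, the block sizes (in nonincreasing order) are [3, 1, 1].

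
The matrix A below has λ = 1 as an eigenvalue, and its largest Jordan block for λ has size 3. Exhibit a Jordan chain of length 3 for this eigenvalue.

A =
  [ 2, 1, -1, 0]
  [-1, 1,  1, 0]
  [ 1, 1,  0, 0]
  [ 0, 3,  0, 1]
A Jordan chain for λ = 1 of length 3:
v_1 = (-1, 0, -1, -3)ᵀ
v_2 = (1, -1, 1, 0)ᵀ
v_3 = (1, 0, 0, 0)ᵀ

Let N = A − (1)·I. We want v_3 with N^3 v_3 = 0 but N^2 v_3 ≠ 0; then v_{j-1} := N · v_j for j = 3, …, 2.

Pick v_3 = (1, 0, 0, 0)ᵀ.
Then v_2 = N · v_3 = (1, -1, 1, 0)ᵀ.
Then v_1 = N · v_2 = (-1, 0, -1, -3)ᵀ.

Sanity check: (A − (1)·I) v_1 = (0, 0, 0, 0)ᵀ = 0. ✓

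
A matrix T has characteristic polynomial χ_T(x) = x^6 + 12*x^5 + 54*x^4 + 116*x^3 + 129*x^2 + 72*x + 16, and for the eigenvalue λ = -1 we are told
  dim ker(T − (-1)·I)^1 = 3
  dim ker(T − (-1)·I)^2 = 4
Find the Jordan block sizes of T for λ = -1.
Block sizes for λ = -1: [2, 1, 1]

From the dimensions of kernels of powers, the number of Jordan blocks of size at least j is d_j − d_{j−1} where d_j = dim ker(N^j) (with d_0 = 0). Computing the differences gives [3, 1].
The number of blocks of size exactly k is (#blocks of size ≥ k) − (#blocks of size ≥ k + 1), so the partition is: 2 block(s) of size 1, 1 block(s) of size 2.
In nonincreasing order the block sizes are [2, 1, 1].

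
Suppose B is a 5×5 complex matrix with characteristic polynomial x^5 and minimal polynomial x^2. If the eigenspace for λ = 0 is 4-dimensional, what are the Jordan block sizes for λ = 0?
Block sizes for λ = 0: [2, 1, 1, 1]

Step 1 — from the characteristic polynomial, algebraic multiplicity of λ = 0 is 5. From dim ker(B − (0)·I) = 4, there are exactly 4 Jordan blocks for λ = 0.
Step 2 — from the minimal polynomial, the factor (x − 0)^2 tells us the largest block for λ = 0 has size 2.
Step 3 — with total size 5, 4 blocks, and largest block 2, the block sizes (in nonincreasing order) are [2, 1, 1, 1].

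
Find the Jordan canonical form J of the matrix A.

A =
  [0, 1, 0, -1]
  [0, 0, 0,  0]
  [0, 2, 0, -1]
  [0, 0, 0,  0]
J_2(0) ⊕ J_2(0)

The characteristic polynomial is
  det(x·I − A) = x^4

Eigenvalues and multiplicities (the geometric multiplicity of λ is n − rank(A − λI), which equals the number of Jordan blocks for λ):
  λ = 0: algebraic multiplicity = 4, geometric multiplicity = 2

Determining the block sizes for each eigenvalue:
  λ = 0: with am = 4 and gm = 2, the partition is not yet determined (e.g. several partitions of 4 into 2 parts exist). Let N = A − (0)·I. Computing rank(N^1) = 2, rank(N^2) = 0; the number of blocks of size ≥ j is rank(N^{j−1}) − rank(N^j), giving [2, 2]. So we have 2 block(s) of size 2 → block sizes [2, 2]

Assembling the blocks gives a Jordan form
J =
  [0, 1, 0, 0]
  [0, 0, 0, 0]
  [0, 0, 0, 1]
  [0, 0, 0, 0]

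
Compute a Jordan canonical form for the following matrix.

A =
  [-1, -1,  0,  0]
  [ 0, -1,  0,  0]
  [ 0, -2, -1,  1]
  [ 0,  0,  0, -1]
J_2(-1) ⊕ J_2(-1)

The characteristic polynomial is
  det(x·I − A) = x^4 + 4*x^3 + 6*x^2 + 4*x + 1 = (x + 1)^4

Eigenvalues and multiplicities (the geometric multiplicity of λ is n − rank(A − λI), which equals the number of Jordan blocks for λ):
  λ = -1: algebraic multiplicity = 4, geometric multiplicity = 2

Determining the block sizes for each eigenvalue:
  λ = -1: with am = 4 and gm = 2, the partition is not yet determined (e.g. several partitions of 4 into 2 parts exist). Let N = A − (-1)·I. Computing rank(N^1) = 2, rank(N^2) = 0; the number of blocks of size ≥ j is rank(N^{j−1}) − rank(N^j), giving [2, 2]. So we have 2 block(s) of size 2 → block sizes [2, 2]

Assembling the blocks gives a Jordan form
J =
  [-1,  1,  0,  0]
  [ 0, -1,  0,  0]
  [ 0,  0, -1,  1]
  [ 0,  0,  0, -1]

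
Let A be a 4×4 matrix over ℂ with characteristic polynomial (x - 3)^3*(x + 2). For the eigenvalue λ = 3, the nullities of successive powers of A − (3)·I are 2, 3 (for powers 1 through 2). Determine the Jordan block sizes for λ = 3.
Block sizes for λ = 3: [2, 1]

From the dimensions of kernels of powers, the number of Jordan blocks of size at least j is d_j − d_{j−1} where d_j = dim ker(N^j) (with d_0 = 0). Computing the differences gives [2, 1].
The number of blocks of size exactly k is (#blocks of size ≥ k) − (#blocks of size ≥ k + 1), so the partition is: 1 block(s) of size 1, 1 block(s) of size 2.
In nonincreasing order the block sizes are [2, 1].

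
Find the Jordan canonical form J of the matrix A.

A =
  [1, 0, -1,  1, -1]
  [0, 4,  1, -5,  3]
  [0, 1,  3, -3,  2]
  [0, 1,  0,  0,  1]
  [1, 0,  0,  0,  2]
J_3(2) ⊕ J_2(2)

The characteristic polynomial is
  det(x·I − A) = x^5 - 10*x^4 + 40*x^3 - 80*x^2 + 80*x - 32 = (x - 2)^5

Eigenvalues and multiplicities (the geometric multiplicity of λ is n − rank(A − λI), which equals the number of Jordan blocks for λ):
  λ = 2: algebraic multiplicity = 5, geometric multiplicity = 2

Determining the block sizes for each eigenvalue:
  λ = 2: with am = 5 and gm = 2, the partition is not yet determined (e.g. several partitions of 5 into 2 parts exist). Let N = A − (2)·I. Computing rank(N^1) = 3, rank(N^2) = 1, rank(N^3) = 0; the number of blocks of size ≥ j is rank(N^{j−1}) − rank(N^j), giving [2, 2, 1]. So we have 1 block(s) of size 3, 1 block(s) of size 2 → block sizes [3, 2]

Assembling the blocks gives a Jordan form
J =
  [2, 1, 0, 0, 0]
  [0, 2, 1, 0, 0]
  [0, 0, 2, 0, 0]
  [0, 0, 0, 2, 1]
  [0, 0, 0, 0, 2]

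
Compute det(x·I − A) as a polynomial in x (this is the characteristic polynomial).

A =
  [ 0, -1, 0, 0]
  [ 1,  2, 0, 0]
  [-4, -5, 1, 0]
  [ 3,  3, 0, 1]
x^4 - 4*x^3 + 6*x^2 - 4*x + 1

Expanding det(x·I − A) (e.g. by cofactor expansion or by noting that A is similar to its Jordan form J, which has the same characteristic polynomial as A) gives
  χ_A(x) = x^4 - 4*x^3 + 6*x^2 - 4*x + 1
which factors as (x - 1)^4. The eigenvalues (with algebraic multiplicities) are λ = 1 with multiplicity 4.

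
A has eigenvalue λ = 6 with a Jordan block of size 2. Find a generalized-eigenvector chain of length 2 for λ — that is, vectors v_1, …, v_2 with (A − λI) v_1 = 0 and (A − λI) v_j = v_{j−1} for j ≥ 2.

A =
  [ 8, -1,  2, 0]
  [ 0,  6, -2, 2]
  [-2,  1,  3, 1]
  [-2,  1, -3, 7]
A Jordan chain for λ = 6 of length 2:
v_1 = (2, 0, -2, -2)ᵀ
v_2 = (1, 0, 0, 0)ᵀ

Let N = A − (6)·I. We want v_2 with N^2 v_2 = 0 but N^1 v_2 ≠ 0; then v_{j-1} := N · v_j for j = 2, …, 2.

Pick v_2 = (1, 0, 0, 0)ᵀ.
Then v_1 = N · v_2 = (2, 0, -2, -2)ᵀ.

Sanity check: (A − (6)·I) v_1 = (0, 0, 0, 0)ᵀ = 0. ✓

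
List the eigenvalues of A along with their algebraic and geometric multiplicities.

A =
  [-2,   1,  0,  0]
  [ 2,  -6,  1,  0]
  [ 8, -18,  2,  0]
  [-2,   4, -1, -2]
λ = -2: alg = 4, geom = 2

Step 1 — factor the characteristic polynomial to read off the algebraic multiplicities:
  χ_A(x) = (x + 2)^4

Step 2 — compute geometric multiplicities via the rank-nullity identity g(λ) = n − rank(A − λI):
  rank(A − (-2)·I) = 2, so dim ker(A − (-2)·I) = n − 2 = 2

Summary:
  λ = -2: algebraic multiplicity = 4, geometric multiplicity = 2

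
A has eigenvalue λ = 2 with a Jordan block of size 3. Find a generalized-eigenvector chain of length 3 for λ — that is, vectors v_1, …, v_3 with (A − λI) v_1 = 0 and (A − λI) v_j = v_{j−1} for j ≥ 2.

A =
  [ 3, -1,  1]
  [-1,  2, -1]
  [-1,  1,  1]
A Jordan chain for λ = 2 of length 3:
v_1 = (1, 0, -1)ᵀ
v_2 = (1, -1, -1)ᵀ
v_3 = (1, 0, 0)ᵀ

Let N = A − (2)·I. We want v_3 with N^3 v_3 = 0 but N^2 v_3 ≠ 0; then v_{j-1} := N · v_j for j = 3, …, 2.

Pick v_3 = (1, 0, 0)ᵀ.
Then v_2 = N · v_3 = (1, -1, -1)ᵀ.
Then v_1 = N · v_2 = (1, 0, -1)ᵀ.

Sanity check: (A − (2)·I) v_1 = (0, 0, 0)ᵀ = 0. ✓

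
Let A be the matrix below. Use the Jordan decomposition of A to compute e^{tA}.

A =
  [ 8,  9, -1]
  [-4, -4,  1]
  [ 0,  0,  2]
e^{tA} =
  [6*t*exp(2*t) + exp(2*t), 9*t*exp(2*t), 3*t^2*exp(2*t)/2 - t*exp(2*t)]
  [-4*t*exp(2*t), -6*t*exp(2*t) + exp(2*t), -t^2*exp(2*t) + t*exp(2*t)]
  [0, 0, exp(2*t)]

Strategy: write A = P · J · P⁻¹ where J is a Jordan canonical form, so e^{tA} = P · e^{tJ} · P⁻¹, and e^{tJ} can be computed block-by-block.

A has Jordan form
J =
  [2, 1, 0]
  [0, 2, 1]
  [0, 0, 2]
(up to reordering of blocks).

Per-block formulas:
  For a 3×3 Jordan block J_3(2): exp(t · J_3(2)) = e^(2t)·(I + t·N + (t^2/2)·N^2), where N is the 3×3 nilpotent shift.

After assembling e^{tJ} and conjugating by P, we get:

e^{tA} =
  [6*t*exp(2*t) + exp(2*t), 9*t*exp(2*t), 3*t^2*exp(2*t)/2 - t*exp(2*t)]
  [-4*t*exp(2*t), -6*t*exp(2*t) + exp(2*t), -t^2*exp(2*t) + t*exp(2*t)]
  [0, 0, exp(2*t)]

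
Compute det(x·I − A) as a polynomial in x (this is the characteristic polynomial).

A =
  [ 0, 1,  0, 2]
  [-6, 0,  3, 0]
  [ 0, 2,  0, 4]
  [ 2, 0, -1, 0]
x^4

Expanding det(x·I − A) (e.g. by cofactor expansion or by noting that A is similar to its Jordan form J, which has the same characteristic polynomial as A) gives
  χ_A(x) = x^4
which factors as x^4. The eigenvalues (with algebraic multiplicities) are λ = 0 with multiplicity 4.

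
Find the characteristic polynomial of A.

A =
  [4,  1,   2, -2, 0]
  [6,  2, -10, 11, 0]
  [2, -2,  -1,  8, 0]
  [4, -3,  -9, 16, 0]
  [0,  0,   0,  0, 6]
x^5 - 27*x^4 + 291*x^3 - 1565*x^2 + 4200*x - 4500

Expanding det(x·I − A) (e.g. by cofactor expansion or by noting that A is similar to its Jordan form J, which has the same characteristic polynomial as A) gives
  χ_A(x) = x^5 - 27*x^4 + 291*x^3 - 1565*x^2 + 4200*x - 4500
which factors as (x - 6)^2*(x - 5)^3. The eigenvalues (with algebraic multiplicities) are λ = 5 with multiplicity 3, λ = 6 with multiplicity 2.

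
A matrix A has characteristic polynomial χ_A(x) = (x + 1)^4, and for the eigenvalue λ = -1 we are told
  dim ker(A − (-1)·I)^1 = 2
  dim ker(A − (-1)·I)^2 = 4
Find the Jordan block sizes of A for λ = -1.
Block sizes for λ = -1: [2, 2]

From the dimensions of kernels of powers, the number of Jordan blocks of size at least j is d_j − d_{j−1} where d_j = dim ker(N^j) (with d_0 = 0). Computing the differences gives [2, 2].
The number of blocks of size exactly k is (#blocks of size ≥ k) − (#blocks of size ≥ k + 1), so the partition is: 2 block(s) of size 2.
In nonincreasing order the block sizes are [2, 2].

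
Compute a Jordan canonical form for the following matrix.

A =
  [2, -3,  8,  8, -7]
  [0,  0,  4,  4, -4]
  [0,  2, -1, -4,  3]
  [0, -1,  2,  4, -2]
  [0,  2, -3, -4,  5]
J_3(2) ⊕ J_2(2)

The characteristic polynomial is
  det(x·I − A) = x^5 - 10*x^4 + 40*x^3 - 80*x^2 + 80*x - 32 = (x - 2)^5

Eigenvalues and multiplicities (the geometric multiplicity of λ is n − rank(A − λI), which equals the number of Jordan blocks for λ):
  λ = 2: algebraic multiplicity = 5, geometric multiplicity = 2

Determining the block sizes for each eigenvalue:
  λ = 2: with am = 5 and gm = 2, the partition is not yet determined (e.g. several partitions of 5 into 2 parts exist). Let N = A − (2)·I. Computing rank(N^1) = 3, rank(N^2) = 1, rank(N^3) = 0; the number of blocks of size ≥ j is rank(N^{j−1}) − rank(N^j), giving [2, 2, 1]. So we have 1 block(s) of size 3, 1 block(s) of size 2 → block sizes [3, 2]

Assembling the blocks gives a Jordan form
J =
  [2, 1, 0, 0, 0]
  [0, 2, 1, 0, 0]
  [0, 0, 2, 0, 0]
  [0, 0, 0, 2, 1]
  [0, 0, 0, 0, 2]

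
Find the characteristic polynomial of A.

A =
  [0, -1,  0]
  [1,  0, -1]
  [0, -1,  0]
x^3

Expanding det(x·I − A) (e.g. by cofactor expansion or by noting that A is similar to its Jordan form J, which has the same characteristic polynomial as A) gives
  χ_A(x) = x^3
which factors as x^3. The eigenvalues (with algebraic multiplicities) are λ = 0 with multiplicity 3.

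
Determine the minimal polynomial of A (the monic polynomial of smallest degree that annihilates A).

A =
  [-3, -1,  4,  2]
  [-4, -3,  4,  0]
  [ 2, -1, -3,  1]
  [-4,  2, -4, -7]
x^4 + 16*x^3 + 94*x^2 + 240*x + 225

The characteristic polynomial is χ_A(x) = (x + 3)^2*(x + 5)^2, so the eigenvalues are known. The minimal polynomial is
  m_A(x) = Π_λ (x − λ)^{k_λ}
where k_λ is the size of the *largest* Jordan block for λ (equivalently, the smallest k with (A − λI)^k v = 0 for every generalised eigenvector v of λ).

  λ = -5: largest Jordan block has size 2, contributing (x + 5)^2
  λ = -3: largest Jordan block has size 2, contributing (x + 3)^2

So m_A(x) = (x + 3)^2*(x + 5)^2 = x^4 + 16*x^3 + 94*x^2 + 240*x + 225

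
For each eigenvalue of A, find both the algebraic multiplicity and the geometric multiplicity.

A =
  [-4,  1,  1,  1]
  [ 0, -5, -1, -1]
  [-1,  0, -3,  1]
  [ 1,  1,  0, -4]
λ = -4: alg = 4, geom = 2

Step 1 — factor the characteristic polynomial to read off the algebraic multiplicities:
  χ_A(x) = (x + 4)^4

Step 2 — compute geometric multiplicities via the rank-nullity identity g(λ) = n − rank(A − λI):
  rank(A − (-4)·I) = 2, so dim ker(A − (-4)·I) = n − 2 = 2

Summary:
  λ = -4: algebraic multiplicity = 4, geometric multiplicity = 2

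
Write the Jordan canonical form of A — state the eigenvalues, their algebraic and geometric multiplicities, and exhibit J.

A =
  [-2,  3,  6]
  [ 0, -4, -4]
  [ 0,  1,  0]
J_2(-2) ⊕ J_1(-2)

The characteristic polynomial is
  det(x·I − A) = x^3 + 6*x^2 + 12*x + 8 = (x + 2)^3

Eigenvalues and multiplicities (the geometric multiplicity of λ is n − rank(A − λI), which equals the number of Jordan blocks for λ):
  λ = -2: algebraic multiplicity = 3, geometric multiplicity = 2

Determining the block sizes for each eigenvalue:
  λ = -2: 2 blocks summing to 3 forces exactly one block of size 2 and the rest size 1 → block sizes [2, 1]

Assembling the blocks gives a Jordan form
J =
  [-2,  1,  0]
  [ 0, -2,  0]
  [ 0,  0, -2]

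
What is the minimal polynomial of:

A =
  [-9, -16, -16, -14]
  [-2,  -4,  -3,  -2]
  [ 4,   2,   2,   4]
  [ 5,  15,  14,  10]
x^4 + x^3 - 18*x^2 - 52*x - 40

The characteristic polynomial is χ_A(x) = (x - 5)*(x + 2)^3, so the eigenvalues are known. The minimal polynomial is
  m_A(x) = Π_λ (x − λ)^{k_λ}
where k_λ is the size of the *largest* Jordan block for λ (equivalently, the smallest k with (A − λI)^k v = 0 for every generalised eigenvector v of λ).

  λ = -2: largest Jordan block has size 3, contributing (x + 2)^3
  λ = 5: largest Jordan block has size 1, contributing (x − 5)

So m_A(x) = (x - 5)*(x + 2)^3 = x^4 + x^3 - 18*x^2 - 52*x - 40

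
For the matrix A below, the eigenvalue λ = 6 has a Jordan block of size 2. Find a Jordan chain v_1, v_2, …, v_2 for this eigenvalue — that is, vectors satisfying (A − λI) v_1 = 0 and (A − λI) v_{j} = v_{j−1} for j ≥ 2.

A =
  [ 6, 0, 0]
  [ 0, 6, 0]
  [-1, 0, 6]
A Jordan chain for λ = 6 of length 2:
v_1 = (0, 0, -1)ᵀ
v_2 = (1, 0, 0)ᵀ

Let N = A − (6)·I. We want v_2 with N^2 v_2 = 0 but N^1 v_2 ≠ 0; then v_{j-1} := N · v_j for j = 2, …, 2.

Pick v_2 = (1, 0, 0)ᵀ.
Then v_1 = N · v_2 = (0, 0, -1)ᵀ.

Sanity check: (A − (6)·I) v_1 = (0, 0, 0)ᵀ = 0. ✓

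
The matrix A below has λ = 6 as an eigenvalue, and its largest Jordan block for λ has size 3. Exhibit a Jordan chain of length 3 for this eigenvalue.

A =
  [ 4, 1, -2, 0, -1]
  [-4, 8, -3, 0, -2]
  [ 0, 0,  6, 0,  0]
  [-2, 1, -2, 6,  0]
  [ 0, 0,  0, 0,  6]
A Jordan chain for λ = 6 of length 3:
v_1 = (1, 2, 0, 1, 0)ᵀ
v_2 = (-2, -3, 0, -2, 0)ᵀ
v_3 = (0, 0, 1, 0, 0)ᵀ

Let N = A − (6)·I. We want v_3 with N^3 v_3 = 0 but N^2 v_3 ≠ 0; then v_{j-1} := N · v_j for j = 3, …, 2.

Pick v_3 = (0, 0, 1, 0, 0)ᵀ.
Then v_2 = N · v_3 = (-2, -3, 0, -2, 0)ᵀ.
Then v_1 = N · v_2 = (1, 2, 0, 1, 0)ᵀ.

Sanity check: (A − (6)·I) v_1 = (0, 0, 0, 0, 0)ᵀ = 0. ✓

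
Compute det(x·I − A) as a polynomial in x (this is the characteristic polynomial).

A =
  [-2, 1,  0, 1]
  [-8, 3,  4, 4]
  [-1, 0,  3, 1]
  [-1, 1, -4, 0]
x^4 - 4*x^3 + 6*x^2 - 4*x + 1

Expanding det(x·I − A) (e.g. by cofactor expansion or by noting that A is similar to its Jordan form J, which has the same characteristic polynomial as A) gives
  χ_A(x) = x^4 - 4*x^3 + 6*x^2 - 4*x + 1
which factors as (x - 1)^4. The eigenvalues (with algebraic multiplicities) are λ = 1 with multiplicity 4.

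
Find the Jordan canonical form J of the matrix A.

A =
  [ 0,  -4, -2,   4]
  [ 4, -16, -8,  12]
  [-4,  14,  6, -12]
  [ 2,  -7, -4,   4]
J_2(-2) ⊕ J_1(-2) ⊕ J_1(0)

The characteristic polynomial is
  det(x·I − A) = x^4 + 6*x^3 + 12*x^2 + 8*x = x*(x + 2)^3

Eigenvalues and multiplicities (the geometric multiplicity of λ is n − rank(A − λI), which equals the number of Jordan blocks for λ):
  λ = -2: algebraic multiplicity = 3, geometric multiplicity = 2
  λ = 0: algebraic multiplicity = 1, geometric multiplicity = 1

Determining the block sizes for each eigenvalue:
  λ = -2: 2 blocks summing to 3 forces exactly one block of size 2 and the rest size 1 → block sizes [2, 1]
  λ = 0: one block (gm = 1), so the single block has size am = 1 → block sizes [1]

Assembling the blocks gives a Jordan form
J =
  [-2,  1,  0, 0]
  [ 0, -2,  0, 0]
  [ 0,  0, -2, 0]
  [ 0,  0,  0, 0]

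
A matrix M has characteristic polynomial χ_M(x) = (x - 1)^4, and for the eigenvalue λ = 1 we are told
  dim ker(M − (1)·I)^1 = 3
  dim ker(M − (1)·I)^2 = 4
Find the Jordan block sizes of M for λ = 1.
Block sizes for λ = 1: [2, 1, 1]

From the dimensions of kernels of powers, the number of Jordan blocks of size at least j is d_j − d_{j−1} where d_j = dim ker(N^j) (with d_0 = 0). Computing the differences gives [3, 1].
The number of blocks of size exactly k is (#blocks of size ≥ k) − (#blocks of size ≥ k + 1), so the partition is: 2 block(s) of size 1, 1 block(s) of size 2.
In nonincreasing order the block sizes are [2, 1, 1].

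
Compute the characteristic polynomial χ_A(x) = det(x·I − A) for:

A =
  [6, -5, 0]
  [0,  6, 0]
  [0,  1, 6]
x^3 - 18*x^2 + 108*x - 216

Expanding det(x·I − A) (e.g. by cofactor expansion or by noting that A is similar to its Jordan form J, which has the same characteristic polynomial as A) gives
  χ_A(x) = x^3 - 18*x^2 + 108*x - 216
which factors as (x - 6)^3. The eigenvalues (with algebraic multiplicities) are λ = 6 with multiplicity 3.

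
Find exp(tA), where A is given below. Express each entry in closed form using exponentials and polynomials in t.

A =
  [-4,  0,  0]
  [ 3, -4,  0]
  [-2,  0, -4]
e^{tA} =
  [exp(-4*t), 0, 0]
  [3*t*exp(-4*t), exp(-4*t), 0]
  [-2*t*exp(-4*t), 0, exp(-4*t)]

Strategy: write A = P · J · P⁻¹ where J is a Jordan canonical form, so e^{tA} = P · e^{tJ} · P⁻¹, and e^{tJ} can be computed block-by-block.

A has Jordan form
J =
  [-4,  1,  0]
  [ 0, -4,  0]
  [ 0,  0, -4]
(up to reordering of blocks).

Per-block formulas:
  For a 1×1 block at λ = -4: exp(t · [-4]) = [e^(-4t)].
  For a 2×2 Jordan block J_2(-4): exp(t · J_2(-4)) = e^(-4t)·(I + t·N), where N is the 2×2 nilpotent shift.

After assembling e^{tJ} and conjugating by P, we get:

e^{tA} =
  [exp(-4*t), 0, 0]
  [3*t*exp(-4*t), exp(-4*t), 0]
  [-2*t*exp(-4*t), 0, exp(-4*t)]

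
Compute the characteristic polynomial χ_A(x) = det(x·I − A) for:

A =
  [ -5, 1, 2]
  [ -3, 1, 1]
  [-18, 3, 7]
x^3 - 3*x^2 + 3*x - 1

Expanding det(x·I − A) (e.g. by cofactor expansion or by noting that A is similar to its Jordan form J, which has the same characteristic polynomial as A) gives
  χ_A(x) = x^3 - 3*x^2 + 3*x - 1
which factors as (x - 1)^3. The eigenvalues (with algebraic multiplicities) are λ = 1 with multiplicity 3.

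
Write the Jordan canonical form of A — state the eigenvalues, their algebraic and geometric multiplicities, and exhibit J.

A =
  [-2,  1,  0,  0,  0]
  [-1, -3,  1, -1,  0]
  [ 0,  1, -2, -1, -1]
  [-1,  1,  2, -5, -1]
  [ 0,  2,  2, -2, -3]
J_3(-3) ⊕ J_2(-3)

The characteristic polynomial is
  det(x·I − A) = x^5 + 15*x^4 + 90*x^3 + 270*x^2 + 405*x + 243 = (x + 3)^5

Eigenvalues and multiplicities (the geometric multiplicity of λ is n − rank(A − λI), which equals the number of Jordan blocks for λ):
  λ = -3: algebraic multiplicity = 5, geometric multiplicity = 2

Determining the block sizes for each eigenvalue:
  λ = -3: with am = 5 and gm = 2, the partition is not yet determined (e.g. several partitions of 5 into 2 parts exist). Let N = A − (-3)·I. Computing rank(N^1) = 3, rank(N^2) = 1, rank(N^3) = 0; the number of blocks of size ≥ j is rank(N^{j−1}) − rank(N^j), giving [2, 2, 1]. So we have 1 block(s) of size 3, 1 block(s) of size 2 → block sizes [3, 2]

Assembling the blocks gives a Jordan form
J =
  [-3,  1,  0,  0,  0]
  [ 0, -3,  1,  0,  0]
  [ 0,  0, -3,  0,  0]
  [ 0,  0,  0, -3,  1]
  [ 0,  0,  0,  0, -3]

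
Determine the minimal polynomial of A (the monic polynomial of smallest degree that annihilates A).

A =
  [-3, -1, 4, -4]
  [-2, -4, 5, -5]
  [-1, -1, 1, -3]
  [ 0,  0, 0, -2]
x^3 + 6*x^2 + 12*x + 8

The characteristic polynomial is χ_A(x) = (x + 2)^4, so the eigenvalues are known. The minimal polynomial is
  m_A(x) = Π_λ (x − λ)^{k_λ}
where k_λ is the size of the *largest* Jordan block for λ (equivalently, the smallest k with (A − λI)^k v = 0 for every generalised eigenvector v of λ).

  λ = -2: largest Jordan block has size 3, contributing (x + 2)^3

So m_A(x) = (x + 2)^3 = x^3 + 6*x^2 + 12*x + 8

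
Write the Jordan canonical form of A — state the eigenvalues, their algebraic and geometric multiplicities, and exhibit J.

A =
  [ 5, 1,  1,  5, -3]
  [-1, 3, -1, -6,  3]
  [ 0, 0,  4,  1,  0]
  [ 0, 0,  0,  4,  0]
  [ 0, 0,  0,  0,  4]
J_2(4) ⊕ J_2(4) ⊕ J_1(4)

The characteristic polynomial is
  det(x·I − A) = x^5 - 20*x^4 + 160*x^3 - 640*x^2 + 1280*x - 1024 = (x - 4)^5

Eigenvalues and multiplicities (the geometric multiplicity of λ is n − rank(A − λI), which equals the number of Jordan blocks for λ):
  λ = 4: algebraic multiplicity = 5, geometric multiplicity = 3

Determining the block sizes for each eigenvalue:
  λ = 4: with am = 5 and gm = 3, the partition is not yet determined (e.g. several partitions of 5 into 3 parts exist). Let N = A − (4)·I. Computing rank(N^1) = 2, rank(N^2) = 0; the number of blocks of size ≥ j is rank(N^{j−1}) − rank(N^j), giving [3, 2]. So we have 2 block(s) of size 2, 1 block(s) of size 1 → block sizes [2, 2, 1]

Assembling the blocks gives a Jordan form
J =
  [4, 1, 0, 0, 0]
  [0, 4, 0, 0, 0]
  [0, 0, 4, 1, 0]
  [0, 0, 0, 4, 0]
  [0, 0, 0, 0, 4]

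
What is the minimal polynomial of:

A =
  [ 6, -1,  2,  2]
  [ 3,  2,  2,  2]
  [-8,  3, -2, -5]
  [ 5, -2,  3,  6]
x^2 - 6*x + 9

The characteristic polynomial is χ_A(x) = (x - 3)^4, so the eigenvalues are known. The minimal polynomial is
  m_A(x) = Π_λ (x − λ)^{k_λ}
where k_λ is the size of the *largest* Jordan block for λ (equivalently, the smallest k with (A − λI)^k v = 0 for every generalised eigenvector v of λ).

  λ = 3: largest Jordan block has size 2, contributing (x − 3)^2

So m_A(x) = (x - 3)^2 = x^2 - 6*x + 9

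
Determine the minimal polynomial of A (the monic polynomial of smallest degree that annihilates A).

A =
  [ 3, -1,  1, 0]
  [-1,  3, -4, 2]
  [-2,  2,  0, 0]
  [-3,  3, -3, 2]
x^3 - 6*x^2 + 12*x - 8

The characteristic polynomial is χ_A(x) = (x - 2)^4, so the eigenvalues are known. The minimal polynomial is
  m_A(x) = Π_λ (x − λ)^{k_λ}
where k_λ is the size of the *largest* Jordan block for λ (equivalently, the smallest k with (A − λI)^k v = 0 for every generalised eigenvector v of λ).

  λ = 2: largest Jordan block has size 3, contributing (x − 2)^3

So m_A(x) = (x - 2)^3 = x^3 - 6*x^2 + 12*x - 8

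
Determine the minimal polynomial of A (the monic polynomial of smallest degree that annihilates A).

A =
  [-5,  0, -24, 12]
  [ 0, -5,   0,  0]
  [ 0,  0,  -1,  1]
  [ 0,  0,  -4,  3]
x^3 + 3*x^2 - 9*x + 5

The characteristic polynomial is χ_A(x) = (x - 1)^2*(x + 5)^2, so the eigenvalues are known. The minimal polynomial is
  m_A(x) = Π_λ (x − λ)^{k_λ}
where k_λ is the size of the *largest* Jordan block for λ (equivalently, the smallest k with (A − λI)^k v = 0 for every generalised eigenvector v of λ).

  λ = -5: largest Jordan block has size 1, contributing (x + 5)
  λ = 1: largest Jordan block has size 2, contributing (x − 1)^2

So m_A(x) = (x - 1)^2*(x + 5) = x^3 + 3*x^2 - 9*x + 5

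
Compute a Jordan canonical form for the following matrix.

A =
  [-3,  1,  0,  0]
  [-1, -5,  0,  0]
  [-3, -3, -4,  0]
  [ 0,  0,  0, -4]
J_2(-4) ⊕ J_1(-4) ⊕ J_1(-4)

The characteristic polynomial is
  det(x·I − A) = x^4 + 16*x^3 + 96*x^2 + 256*x + 256 = (x + 4)^4

Eigenvalues and multiplicities (the geometric multiplicity of λ is n − rank(A − λI), which equals the number of Jordan blocks for λ):
  λ = -4: algebraic multiplicity = 4, geometric multiplicity = 3

Determining the block sizes for each eigenvalue:
  λ = -4: 3 blocks summing to 4 forces exactly one block of size 2 and the rest size 1 → block sizes [2, 1, 1]

Assembling the blocks gives a Jordan form
J =
  [-4,  1,  0,  0]
  [ 0, -4,  0,  0]
  [ 0,  0, -4,  0]
  [ 0,  0,  0, -4]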